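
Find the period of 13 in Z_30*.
Powers of 13 mod 30: 13^1≡13, 13^2≡19, 13^3≡7, 13^4≡1. Order = 4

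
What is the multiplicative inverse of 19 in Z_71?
Since 71 is prime, by Fermat 19^(-1) ≡ 19^{69} ≡ 15 (mod 71). Verify: 19 × 15 = 285 ≡ 1 (mod 71)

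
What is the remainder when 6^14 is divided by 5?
Using Fermat: 6^{4} ≡ 1 mod 5. 14 ≡ 2 mod 4. So 6^{14} ≡ 6^{2} ≡ 1 mod 5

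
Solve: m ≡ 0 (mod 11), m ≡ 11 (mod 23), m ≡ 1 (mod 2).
M = 11 × 23 × 2 = 506. M₁ = 46, y₁ ≡ 6 (mod 11). M₂ = 22, y₂ ≡ 22 (mod 23). M₃ = 253, y₃ ≡ 1 (mod 2). m = 0×46×6 + 11×22×22 + 1×253×1 ≡ 11 (mod 506)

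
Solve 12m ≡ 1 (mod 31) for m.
Since 31 is prime, by Fermat 12^(-1) ≡ 12^{29} ≡ 13 (mod 31). Verify: 12 × 13 = 156 ≡ 1 (mod 31)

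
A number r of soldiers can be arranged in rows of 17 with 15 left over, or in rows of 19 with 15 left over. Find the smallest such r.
M = 17 × 19 = 323. M₁ = 19, y₁ ≡ 9 mod 17. M₂ = 17, y₂ ≡ 9 mod 19. r = 15×19×9 + 15×17×9 ≡ 15 mod 323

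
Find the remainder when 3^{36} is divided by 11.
By Fermat: 3^{10} ≡ 1 mod 11. 36 = 3×10 + 6. So 3^{36} ≡ 3^{6} ≡ 3 mod 11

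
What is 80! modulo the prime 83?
(82)! = (80)! × (81) × (82) ≡ -1 (mod 83). So (80)! ≡ -1 × [(82)(81)]^(-1) ≡ 41 (mod 83)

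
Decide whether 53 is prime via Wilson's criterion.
(52)! mod 53 = 52. Since 52 ≡ -1 (mod 53), 53 is prime.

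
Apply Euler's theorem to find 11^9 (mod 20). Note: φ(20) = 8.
By Euler: 11^{8} ≡ 1 (mod 20) since gcd(11, 20) = 1. 9 = 1×8 + 1. So 11^{9} ≡ 11^{1} ≡ 11 (mod 20)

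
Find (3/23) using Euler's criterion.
(3/23) = 3^{11} mod 23 = 1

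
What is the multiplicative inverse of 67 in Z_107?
Since 107 is prime, by Fermat 67^(-1) ≡ 67^{105} ≡ 8 mod 107. Verify: 67 × 8 = 536 ≡ 1 mod 107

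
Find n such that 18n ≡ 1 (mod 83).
Since 83 is prime, by Fermat 18^(-1) ≡ 18^{81} ≡ 60 (mod 83). Verify: 18 × 60 = 1080 ≡ 1 (mod 83)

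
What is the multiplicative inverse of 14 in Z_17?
Since 17 is prime, by Fermat 14^(-1) ≡ 14^{15} ≡ 11 (mod 17). Verify: 14 × 11 = 154 ≡ 1 (mod 17)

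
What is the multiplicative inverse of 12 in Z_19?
Since 19 is prime, by Fermat 12^(-1) ≡ 12^{17} ≡ 8 (mod 19). Verify: 12 × 8 = 96 ≡ 1 (mod 19)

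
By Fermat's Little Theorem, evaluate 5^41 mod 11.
By Fermat: 5^{10} ≡ 1 mod 11. 41 = 4×10 + 1. So 5^{41} ≡ 5^{1} ≡ 5 mod 11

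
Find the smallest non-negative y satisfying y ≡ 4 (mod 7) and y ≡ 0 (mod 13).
M = 7 × 13 = 91. M₁ = 13, y₁ ≡ 6 (mod 7). M₂ = 7, y₂ ≡ 2 (mod 13). y = 4×13×6 + 0×7×2 ≡ 39 (mod 91)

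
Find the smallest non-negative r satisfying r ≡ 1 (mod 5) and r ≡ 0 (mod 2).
M = 5 × 2 = 10. M₁ = 2, y₁ ≡ 3 (mod 5). M₂ = 5, y₂ ≡ 1 (mod 2). r = 1×2×3 + 0×5×1 ≡ 6 (mod 10)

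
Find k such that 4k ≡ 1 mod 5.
Since 5 is prime, by Fermat 4^(-1) ≡ 4^{3} ≡ 4 mod 5. Verify: 4 × 4 = 16 ≡ 1 mod 5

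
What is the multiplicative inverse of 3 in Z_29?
Since 29 is prime, by Fermat 3^(-1) ≡ 3^{27} ≡ 10 mod 29. Verify: 3 × 10 = 30 ≡ 1 mod 29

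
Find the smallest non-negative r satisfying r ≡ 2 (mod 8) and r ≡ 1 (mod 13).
M = 8 × 13 = 104. M₁ = 13, y₁ ≡ 5 (mod 8). M₂ = 8, y₂ ≡ 5 (mod 13). r = 2×13×5 + 1×8×5 ≡ 66 (mod 104)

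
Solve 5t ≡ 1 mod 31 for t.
Since 31 is prime, by Fermat 5^(-1) ≡ 5^{29} ≡ 25 mod 31. Verify: 5 × 25 = 125 ≡ 1 mod 31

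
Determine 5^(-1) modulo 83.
Since 83 is prime, by Fermat 5^(-1) ≡ 5^{81} ≡ 50 (mod 83). Verify: 5 × 50 = 250 ≡ 1 (mod 83)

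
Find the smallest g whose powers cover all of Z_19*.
g = 2. For each prime q|18: 2^{9}≡18, 2^{6}≡7, none ≡ 1, so ord_19(2) = 18 and 2 is a primitive root.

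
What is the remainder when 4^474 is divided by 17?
Using Fermat: 4^{16} ≡ 1 (mod 17). 474 ≡ 10 (mod 16). So 4^{474} ≡ 4^{10} ≡ 16 (mod 17)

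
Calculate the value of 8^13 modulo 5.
Using Fermat: 8^{4} ≡ 1 (mod 5). 13 ≡ 1 (mod 4). So 8^{13} ≡ 8^{1} ≡ 3 (mod 5)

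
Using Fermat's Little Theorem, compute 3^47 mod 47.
By Fermat: 3^{46} ≡ 1 (mod 47). So 3^{47} = 3^{46} · 3^{1} ≡ 3^{1} ≡ 3 (mod 47)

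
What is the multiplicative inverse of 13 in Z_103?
Since 103 is prime, by Fermat 13^(-1) ≡ 13^{101} ≡ 8 mod 103. Verify: 13 × 8 = 104 ≡ 1 mod 103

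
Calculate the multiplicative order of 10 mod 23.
Powers of 10 mod 23: 10^1≡10, 10^2≡8, 10^3≡11, 10^4≡18, 10^5≡19, 10^6≡6, 10^7≡14, 10^8≡2, 10^9≡20, 10^10≡16, 10^11≡22, 10^12≡13, 10^13≡15, 10^14≡12, 10^15≡5, 10^16≡4, 10^17≡17, 10^18≡9, 10^19≡21, 10^20≡3, 10^21≡7, 10^22≡1. ord_23(10) = 22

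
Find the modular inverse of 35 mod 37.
Since 37 is prime, by Fermat 35^(-1) ≡ 35^{35} ≡ 18 (mod 37). Verify: 35 × 18 = 630 ≡ 1 (mod 37)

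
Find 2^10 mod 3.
Using Fermat: 2^{2} ≡ 1 mod 3. 10 ≡ 0 mod 2. So 2^{10} ≡ 2^{0} ≡ 1 mod 3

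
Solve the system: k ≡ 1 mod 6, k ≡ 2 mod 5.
M = 6 × 5 = 30. M₁ = 5, y₁ ≡ 5 mod 6. M₂ = 6, y₂ ≡ 1 mod 5. k = 1×5×5 + 2×6×1 ≡ 7 mod 30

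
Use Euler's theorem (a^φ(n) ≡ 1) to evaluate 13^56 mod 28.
By Euler: 13^{12} ≡ 1 mod 28 since gcd(13, 28) = 1. 56 = 4×12 + 8. So 13^{56} ≡ 13^{8} ≡ 1 mod 28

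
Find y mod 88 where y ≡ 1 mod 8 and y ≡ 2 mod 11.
M = 8 × 11 = 88. M₁ = 11, y₁ ≡ 3 mod 8. M₂ = 8, y₂ ≡ 7 mod 11. y = 1×11×3 + 2×8×7 ≡ 57 mod 88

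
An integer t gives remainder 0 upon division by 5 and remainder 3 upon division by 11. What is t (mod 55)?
M = 5 × 11 = 55. M₁ = 11, y₁ ≡ 1 (mod 5). M₂ = 5, y₂ ≡ 9 (mod 11). t = 0×11×1 + 3×5×9 ≡ 25 (mod 55)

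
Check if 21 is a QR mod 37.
By Euler's criterion: 21^{18} ≡ 1 (mod 37). Since this equals 1, 21 is a QR.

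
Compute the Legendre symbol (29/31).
(29/31) = 29^{15} mod 31 = -1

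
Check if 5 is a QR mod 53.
By Euler's criterion: 5^{26} ≡ 52 mod 53. Since this equals -1 (≡ 52), 5 is not a QR.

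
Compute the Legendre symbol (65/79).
(65/79) = 65^{39} mod 79 = 1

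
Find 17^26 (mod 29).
By repeated squaring (mod 29): 17^{1}≡17, 17^{2}≡28, 17^{4}≡1, 17^{8}≡1, 17^{16}≡1. Then 17^{26} = 17^{16+8+2} ≡ 1 × 1 × 28 ≡ 28 (mod 29)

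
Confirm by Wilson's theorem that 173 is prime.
(172)! mod 173 = 172. Since this equals -1 mod 173, Wilson confirms 173 is prime.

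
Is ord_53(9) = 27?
Powers of 9 mod 53: 9^1≡9, 9^2≡28, 9^3≡40, 9^4≡42, 9^5≡7, 9^6≡10, 9^7≡37, 9^8≡15, 9^9≡29, 9^10≡49, 9^11≡17, 9^12≡47, 9^13≡52, 9^14≡44, 9^15≡25, 9^16≡13, 9^17≡11, 9^18≡46, 9^19≡43, 9^20≡16, 9^21≡38, 9^22≡24, 9^23≡4, 9^24≡36, 9^25≡6, 9^26≡1. Already 9^26≡1, so the order is 26 < 27. No, the actual order is 26.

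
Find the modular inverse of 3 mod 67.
Since 67 is prime, by Fermat 3^(-1) ≡ 3^{65} ≡ 45 mod 67. Verify: 3 × 45 = 135 ≡ 1 mod 67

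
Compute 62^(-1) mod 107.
Since 107 is prime, by Fermat 62^(-1) ≡ 62^{105} ≡ 19 mod 107. Verify: 62 × 19 = 1178 ≡ 1 mod 107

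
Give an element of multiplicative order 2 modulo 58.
57 has order 2 mod 58 since 57^{2} ≡ 1 (mod 58) and no smaller power works.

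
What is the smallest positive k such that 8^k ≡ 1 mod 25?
Powers of 8 mod 25: 8^1≡8, 8^2≡14, 8^3≡12, 8^4≡21, 8^5≡18, 8^6≡19, 8^7≡2, 8^8≡16, 8^9≡3, 8^10≡24, 8^11≡17, 8^12≡11, 8^13≡13, 8^14≡4, 8^15≡7, 8^16≡6, 8^17≡23, 8^18≡9, 8^19≡22, 8^20≡1. ord_25(8) = 20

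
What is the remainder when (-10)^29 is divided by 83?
By repeated squaring mod 83: (-10)^{1}≡73, (-10)^{2}≡17, (-10)^{4}≡40, (-10)^{8}≡23, (-10)^{16}≡31. Then (-10)^{29} = (-10)^{16+8+4+1} ≡ 31 × 23 × 40 × 73 ≡ 71 mod 83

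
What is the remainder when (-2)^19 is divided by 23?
By repeated squaring (mod 23): (-2)^{1}≡21, (-2)^{2}≡4, (-2)^{4}≡16, (-2)^{8}≡3, (-2)^{16}≡9. Then (-2)^{19} = (-2)^{16+2+1} ≡ 9 × 4 × 21 ≡ 20 (mod 23)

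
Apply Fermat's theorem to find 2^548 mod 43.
By Fermat: 2^{42} ≡ 1 mod 43. 548 ≡ 2 mod 42. So 2^{548} ≡ 2^{2} ≡ 4 mod 43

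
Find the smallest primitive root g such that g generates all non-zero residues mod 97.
g = 5. For each prime q|96: 5^{48}≡96, 5^{32}≡35, none ≡ 1, so ord_97(5) = 96 and 5 is a primitive root.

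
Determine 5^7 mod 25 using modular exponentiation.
By repeated squaring mod 25: 5^{1}≡5, 5^{2}≡0, 5^{4}≡0. Then 5^{7} = 5^{4+2+1} ≡ 0 × 0 × 5 ≡ 0 mod 25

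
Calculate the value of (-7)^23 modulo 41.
By repeated squaring (mod 41): (-7)^{1}≡34, (-7)^{2}≡8, (-7)^{4}≡23, (-7)^{8}≡37, (-7)^{16}≡16. Then (-7)^{23} = (-7)^{16+4+2+1} ≡ 16 × 23 × 8 × 34 ≡ 15 (mod 41)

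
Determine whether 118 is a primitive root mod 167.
ord_167(118) divides 166. For each prime q|166: 118^{83}≡166, 118^{2}≡63, none ≡ 1. So 118 has order 166 and is a primitive root mod 167.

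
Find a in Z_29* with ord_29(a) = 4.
12 has order 4 mod 29 since 12^{4} ≡ 1 (mod 29) and no smaller power works.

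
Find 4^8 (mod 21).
By repeated squaring (mod 21): 4^{1}≡4, 4^{2}≡16, 4^{4}≡4, 4^{8}≡16. So 4^{8} ≡ 16 (mod 21)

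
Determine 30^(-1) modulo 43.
Since 43 is prime, by Fermat 30^(-1) ≡ 30^{41} ≡ 33 (mod 43). Verify: 30 × 33 = 990 ≡ 1 (mod 43)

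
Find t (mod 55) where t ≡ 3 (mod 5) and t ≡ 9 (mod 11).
M = 5 × 11 = 55. M₁ = 11, y₁ ≡ 1 (mod 5). M₂ = 5, y₂ ≡ 9 (mod 11). t = 3×11×1 + 9×5×9 ≡ 53 (mod 55)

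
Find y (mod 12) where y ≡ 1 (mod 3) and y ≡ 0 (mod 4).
M = 3 × 4 = 12. M₁ = 4, y₁ ≡ 1 (mod 3). M₂ = 3, y₂ ≡ 3 (mod 4). y = 1×4×1 + 0×3×3 ≡ 4 (mod 12)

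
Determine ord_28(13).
Powers of 13 mod 28: 13^1≡13, 13^2≡1. ord_28(13) = 2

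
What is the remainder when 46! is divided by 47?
By Wilson's theorem, (46)! ≡ -1 ≡ 46 (mod 47)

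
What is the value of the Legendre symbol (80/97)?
(80/97) = 80^{48} mod 97 = -1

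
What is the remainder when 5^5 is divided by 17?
By repeated squaring mod 17: 5^{1}≡5, 5^{2}≡8, 5^{4}≡13. Then 5^{5} = 5^{4+1} ≡ 13 × 5 ≡ 14 mod 17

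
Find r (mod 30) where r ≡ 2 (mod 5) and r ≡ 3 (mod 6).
M = 5 × 6 = 30. M₁ = 6, y₁ ≡ 1 (mod 5). M₂ = 5, y₂ ≡ 5 (mod 6). r = 2×6×1 + 3×5×5 ≡ 27 (mod 30)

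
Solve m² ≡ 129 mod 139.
The square roots of 129 mod 139 are 44 and 95. Verify: 44² = 1936 ≡ 129 mod 139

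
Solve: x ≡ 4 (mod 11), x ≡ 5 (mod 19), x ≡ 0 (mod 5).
M = 11 × 19 × 5 = 1045. M₁ = 95, y₁ ≡ 8 (mod 11). M₂ = 55, y₂ ≡ 9 (mod 19). M₃ = 209, y₃ ≡ 4 (mod 5). x = 4×95×8 + 5×55×9 + 0×209×4 ≡ 290 (mod 1045)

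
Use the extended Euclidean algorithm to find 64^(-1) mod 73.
Extended GCD: 64(8) + 73(-7) = 1. So 64^(-1) ≡ 8 (mod 73). Verify: 64 × 8 = 512 ≡ 1 (mod 73)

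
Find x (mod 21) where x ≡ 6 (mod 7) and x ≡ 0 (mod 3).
M = 7 × 3 = 21. M₁ = 3, y₁ ≡ 5 (mod 7). M₂ = 7, y₂ ≡ 1 (mod 3). x = 6×3×5 + 0×7×1 ≡ 6 (mod 21)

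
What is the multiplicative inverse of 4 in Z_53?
Since 53 is prime, by Fermat 4^(-1) ≡ 4^{51} ≡ 40 mod 53. Verify: 4 × 40 = 160 ≡ 1 mod 53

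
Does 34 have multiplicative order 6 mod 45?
Powers of 34 mod 45: 34^1≡34, 34^2≡31, 34^3≡19, 34^4≡16, 34^5≡4, 34^6≡1. First k with 34^k≡1 is k=6. Yes, ord_45(34) = 6.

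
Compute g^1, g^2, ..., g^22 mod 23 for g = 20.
20^1, 20^2, ..., 20^{22} mod 23: [20, 9, 19, 12, 10, 16, 21, 6, 5, 8, 22, 3, 14, 4, 11, 13, 7, 2, 17, 18, 15, 1]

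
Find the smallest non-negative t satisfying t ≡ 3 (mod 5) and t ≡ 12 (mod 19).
M = 5 × 19 = 95. M₁ = 19, y₁ ≡ 4 (mod 5). M₂ = 5, y₂ ≡ 4 (mod 19). t = 3×19×4 + 12×5×4 ≡ 88 (mod 95)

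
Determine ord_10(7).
Powers of 7 mod 10: 7^1≡7, 7^2≡9, 7^3≡3, 7^4≡1. ord_10(7) = 4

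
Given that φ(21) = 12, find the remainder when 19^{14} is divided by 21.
By Euler: 19^{12} ≡ 1 (mod 21) since gcd(19, 21) = 1. 14 = 1×12 + 2. So 19^{14} ≡ 19^{2} ≡ 4 (mod 21)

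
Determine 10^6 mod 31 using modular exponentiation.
By repeated squaring mod 31: 10^{1}≡10, 10^{2}≡7, 10^{4}≡18. Then 10^{6} = 10^{4+2} ≡ 18 × 7 ≡ 2 mod 31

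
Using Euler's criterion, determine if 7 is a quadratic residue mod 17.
By Euler's criterion: 7^{8} ≡ 16 mod 17. Since this equals -1 (≡ 16), 7 is not a QR.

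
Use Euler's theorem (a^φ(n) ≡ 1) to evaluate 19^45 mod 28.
By Euler: 19^{12} ≡ 1 (mod 28) since gcd(19, 28) = 1. 45 = 3×12 + 9. So 19^{45} ≡ 19^{9} ≡ 27 (mod 28)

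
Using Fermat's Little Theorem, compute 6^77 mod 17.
By Fermat: 6^{16} ≡ 1 (mod 17). 77 = 4×16 + 13. So 6^{77} ≡ 6^{13} ≡ 10 (mod 17)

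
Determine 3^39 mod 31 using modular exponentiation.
Using Fermat: 3^{30} ≡ 1 mod 31. 39 ≡ 9 mod 30. So 3^{39} ≡ 3^{9} ≡ 29 mod 31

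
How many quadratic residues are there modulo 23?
The squaring map on Z_23* is 2-to-1, so there are (22)/2 = 11 QRs.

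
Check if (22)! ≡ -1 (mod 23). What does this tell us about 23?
(22)! mod 23 = 22. Since this equals -1 (mod 23), Wilson confirms 23 is prime.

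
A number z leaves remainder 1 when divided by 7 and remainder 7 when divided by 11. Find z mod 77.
M = 7 × 11 = 77. M₁ = 11, y₁ ≡ 2 mod 7. M₂ = 7, y₂ ≡ 8 mod 11. z = 1×11×2 + 7×7×8 ≡ 29 mod 77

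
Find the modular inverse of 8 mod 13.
Since 13 is prime, by Fermat 8^(-1) ≡ 8^{11} ≡ 5 mod 13. Verify: 8 × 5 = 40 ≡ 1 mod 13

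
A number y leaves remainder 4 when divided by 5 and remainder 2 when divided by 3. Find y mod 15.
M = 5 × 3 = 15. M₁ = 3, y₁ ≡ 2 mod 5. M₂ = 5, y₂ ≡ 2 mod 3. y = 4×3×2 + 2×5×2 ≡ 14 mod 15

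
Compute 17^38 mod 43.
By repeated squaring mod 43: 17^{1}≡17, 17^{2}≡31, 17^{4}≡15, 17^{8}≡10, 17^{16}≡14, 17^{32}≡24. Then 17^{38} = 17^{32+4+2} ≡ 24 × 15 × 31 ≡ 23 mod 43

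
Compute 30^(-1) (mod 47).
Since 47 is prime, by Fermat 30^(-1) ≡ 30^{45} ≡ 11 (mod 47). Verify: 30 × 11 = 330 ≡ 1 (mod 47)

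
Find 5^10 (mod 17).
By repeated squaring (mod 17): 5^{1}≡5, 5^{2}≡8, 5^{4}≡13, 5^{8}≡16. Then 5^{10} = 5^{8+2} ≡ 16 × 8 ≡ 9 (mod 17)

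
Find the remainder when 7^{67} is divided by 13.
By Fermat: 7^{12} ≡ 1 (mod 13). 67 = 5×12 + 7. So 7^{67} ≡ 7^{7} ≡ 6 (mod 13)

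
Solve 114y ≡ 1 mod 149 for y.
Since 149 is prime, by Fermat 114^(-1) ≡ 114^{147} ≡ 17 mod 149. Verify: 114 × 17 = 1938 ≡ 1 mod 149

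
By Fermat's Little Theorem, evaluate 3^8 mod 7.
By Fermat: 3^{6} ≡ 1 mod 7. So 3^{8} = 3^{6} · 3^{2} ≡ 3^{2} ≡ 2 mod 7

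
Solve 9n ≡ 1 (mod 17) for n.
Since 17 is prime, by Fermat 9^(-1) ≡ 9^{15} ≡ 2 (mod 17). Verify: 9 × 2 = 18 ≡ 1 (mod 17)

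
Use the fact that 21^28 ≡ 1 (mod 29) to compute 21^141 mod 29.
By Fermat: 21^{28} ≡ 1 (mod 29). 141 = 5×28 + 1. So 21^{141} ≡ 21^{1} ≡ 21 (mod 29)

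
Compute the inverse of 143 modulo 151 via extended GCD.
Extended GCD: 143(-19) + 151(18) = 1. So 143^(-1) ≡ -19 ≡ 132 mod 151. Verify: 143 × 132 = 18876 ≡ 1 mod 151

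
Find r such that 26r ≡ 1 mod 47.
Since 47 is prime, by Fermat 26^(-1) ≡ 26^{45} ≡ 38 mod 47. Verify: 26 × 38 = 988 ≡ 1 mod 47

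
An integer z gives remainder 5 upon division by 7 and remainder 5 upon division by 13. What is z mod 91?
M = 7 × 13 = 91. M₁ = 13, y₁ ≡ 6 mod 7. M₂ = 7, y₂ ≡ 2 mod 13. z = 5×13×6 + 5×7×2 ≡ 5 mod 91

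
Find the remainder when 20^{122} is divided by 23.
By Fermat: 20^{22} ≡ 1 (mod 23). 122 = 5×22 + 12. So 20^{122} ≡ 20^{12} ≡ 3 (mod 23)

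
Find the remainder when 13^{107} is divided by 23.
By Fermat: 13^{22} ≡ 1 mod 23. 107 = 4×22 + 19. So 13^{107} ≡ 13^{19} ≡ 2 mod 23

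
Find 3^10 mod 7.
Using Fermat: 3^{6} ≡ 1 mod 7. 10 ≡ 4 mod 6. So 3^{10} ≡ 3^{4} ≡ 4 mod 7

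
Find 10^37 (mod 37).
Using Fermat: 10^{36} ≡ 1 (mod 37). 37 ≡ 1 (mod 36). So 10^{37} ≡ 10^{1} ≡ 10 (mod 37)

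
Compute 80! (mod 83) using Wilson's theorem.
(82)! = (80)! × (81) × (82) ≡ -1 (mod 83). So (80)! ≡ -1 × [(82)(81)]^(-1) ≡ 41 (mod 83)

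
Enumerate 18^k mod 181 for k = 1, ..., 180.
18^1, 18^2, ..., 18^{180} mod 181: [18, 143, 40, 177, 109, 152, 21, 16, 107, 116, 97, 117, 115, 79, 155, 75, 83, 46, 104, 62, 30, 178, 127, 114, 61, 12, 35, 87, 118, 133, 41, 14, 71, 11, 17, 125, 78, 137, 113, 43, 50, 176, 91, 9, 162, 20, 179, 145, 76, 101, 8, 144, 58, 139, 149, 148, 130, 168, 128, 132, 23, 52, 31, 15, 89, 154, 57, 121, 6, 108, 134, 59, 157, 111, 7, 126, 96, 99, 153, 39, 159, 147, 112, 25, 88, 136, 95, 81, 10, 180, 163, 38, 141, 4, 72, 29, 160, 165, 74, 65, 84, 64, 66, 102, 26, 106, 98, 135, 77, 119, 151, 3, 54, 67, 120, 169, 146, 94, 63, 48, 140, 167, 110, 170, 164, 56, 103, 44, 68, 138, 131, 5, 90, 172, 19, 161, 2, 36, 105, 80, 173, 37, 123, 42, 32, 33, 51, 13, 53, 49, 158, 129, 150, 166, 92, 27, 124, 60, 175, 73, 47, 122, 24, 70, 174, 55, 85, 82, 28, 142, 22, 34, 69, 156, 93, 45, 86, 100, 171, 1]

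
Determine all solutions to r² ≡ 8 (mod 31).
The square roots of 8 mod 31 are 16 and 15. Verify: 16² = 256 ≡ 8 (mod 31)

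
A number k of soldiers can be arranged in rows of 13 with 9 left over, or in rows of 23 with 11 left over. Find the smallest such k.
M = 13 × 23 = 299. M₁ = 23, y₁ ≡ 4 (mod 13). M₂ = 13, y₂ ≡ 16 (mod 23). k = 9×23×4 + 11×13×16 ≡ 126 (mod 299)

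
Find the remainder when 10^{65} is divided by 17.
By Fermat: 10^{16} ≡ 1 mod 17. 65 = 4×16 + 1. So 10^{65} ≡ 10^{1} ≡ 10 mod 17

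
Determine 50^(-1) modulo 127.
Since 127 is prime, by Fermat 50^(-1) ≡ 50^{125} ≡ 94 mod 127. Verify: 50 × 94 = 4700 ≡ 1 mod 127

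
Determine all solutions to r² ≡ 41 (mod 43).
The square roots of 41 mod 43 are 16 and 27. Verify: 16² = 256 ≡ 41 (mod 43)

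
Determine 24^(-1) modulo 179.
Since 179 is prime, by Fermat 24^(-1) ≡ 24^{177} ≡ 97 (mod 179). Verify: 24 × 97 = 2328 ≡ 1 (mod 179)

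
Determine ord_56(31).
Powers of 31 mod 56: 31^1≡31, 31^2≡9, 31^3≡55, 31^4≡25, 31^5≡47, 31^6≡1. So the order of 31 is 6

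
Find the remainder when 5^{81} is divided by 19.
By Fermat: 5^{18} ≡ 1 mod 19. 81 = 4×18 + 9. So 5^{81} ≡ 5^{9} ≡ 1 mod 19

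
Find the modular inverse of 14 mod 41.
Since 41 is prime, by Fermat 14^(-1) ≡ 14^{39} ≡ 3 mod 41. Verify: 14 × 3 = 42 ≡ 1 mod 41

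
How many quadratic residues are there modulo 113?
For prime 113, there are (p-1)/2 = (113-1)/2 = 56 quadratic residues (excluding 0).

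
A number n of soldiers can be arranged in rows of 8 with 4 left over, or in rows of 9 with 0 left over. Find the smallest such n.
M = 8 × 9 = 72. M₁ = 9, y₁ ≡ 1 (mod 8). M₂ = 8, y₂ ≡ 8 (mod 9). n = 4×9×1 + 0×8×8 ≡ 36 (mod 72)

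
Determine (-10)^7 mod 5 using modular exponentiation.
By repeated squaring mod 5: (-10)^{1}≡0, (-10)^{2}≡0, (-10)^{4}≡0. Then (-10)^{7} = (-10)^{4+2+1} ≡ 0 × 0 × 0 ≡ 0 mod 5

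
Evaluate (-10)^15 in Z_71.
By repeated squaring (mod 71): (-10)^{1}≡61, (-10)^{2}≡29, (-10)^{4}≡60, (-10)^{8}≡50. Then (-10)^{15} = (-10)^{8+4+2+1} ≡ 50 × 60 × 29 × 61 ≡ 34 (mod 71)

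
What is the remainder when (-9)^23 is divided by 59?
By repeated squaring mod 59: (-9)^{1}≡50, (-9)^{2}≡22, (-9)^{4}≡12, (-9)^{8}≡26, (-9)^{16}≡27. Then (-9)^{23} = (-9)^{16+4+2+1} ≡ 27 × 12 × 22 × 50 ≡ 40 mod 59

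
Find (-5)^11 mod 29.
By repeated squaring mod 29: (-5)^{1}≡24, (-5)^{2}≡25, (-5)^{4}≡16, (-5)^{8}≡24. Then (-5)^{11} = (-5)^{8+2+1} ≡ 24 × 25 × 24 ≡ 16 mod 29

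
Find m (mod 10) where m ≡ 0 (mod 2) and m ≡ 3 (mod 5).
M = 2 × 5 = 10. M₁ = 5, y₁ ≡ 1 (mod 2). M₂ = 2, y₂ ≡ 3 (mod 5). m = 0×5×1 + 3×2×3 ≡ 8 (mod 10)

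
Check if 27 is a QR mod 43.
By Euler's criterion: 27^{21} ≡ 42 mod 43. Since this equals -1 (≡ 42), 27 is not a QR.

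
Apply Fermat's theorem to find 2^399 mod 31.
By Fermat: 2^{30} ≡ 1 mod 31. 399 ≡ 9 mod 30. So 2^{399} ≡ 2^{9} ≡ 16 mod 31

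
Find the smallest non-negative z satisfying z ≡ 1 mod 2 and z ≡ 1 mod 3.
M = 2 × 3 = 6. M₁ = 3, y₁ ≡ 1 mod 2. M₂ = 2, y₂ ≡ 2 mod 3. z = 1×3×1 + 1×2×2 ≡ 1 mod 6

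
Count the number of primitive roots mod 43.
A prime p has φ(p-1) primitive roots; here φ(42) = 12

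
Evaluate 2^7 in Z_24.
By repeated squaring (mod 24): 2^{1}≡2, 2^{2}≡4, 2^{4}≡16. Then 2^{7} = 2^{4+2+1} ≡ 16 × 4 × 2 ≡ 8 (mod 24)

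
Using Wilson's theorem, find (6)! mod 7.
By Wilson's theorem, (6)! ≡ -1 ≡ 6 (mod 7)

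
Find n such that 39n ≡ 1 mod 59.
Since 59 is prime, by Fermat 39^(-1) ≡ 39^{57} ≡ 56 mod 59. Verify: 39 × 56 = 2184 ≡ 1 mod 59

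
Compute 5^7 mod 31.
By repeated squaring (mod 31): 5^{1}≡5, 5^{2}≡25, 5^{4}≡5. Then 5^{7} = 5^{4+2+1} ≡ 5 × 25 × 5 ≡ 5 (mod 31)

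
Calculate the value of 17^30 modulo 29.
Using Fermat: 17^{28} ≡ 1 mod 29. 30 ≡ 2 mod 28. So 17^{30} ≡ 17^{2} ≡ 28 mod 29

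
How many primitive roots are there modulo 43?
There are φ(43-1) = φ(42) = 12 primitive roots modulo 43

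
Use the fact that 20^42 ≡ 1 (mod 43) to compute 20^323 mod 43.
By Fermat: 20^{42} ≡ 1 (mod 43). 323 ≡ 29 (mod 42). So 20^{323} ≡ 20^{29} ≡ 34 (mod 43)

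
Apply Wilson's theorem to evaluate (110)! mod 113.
(112)! = (110)! × (111) × (112) ≡ -1 mod 113. So (110)! ≡ -1 × [(112)(111)]^(-1) ≡ 56 mod 113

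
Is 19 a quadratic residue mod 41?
By Euler's criterion: 19^{20} ≡ 40 mod 41. Since this equals -1 (≡ 40), 19 is not a QR.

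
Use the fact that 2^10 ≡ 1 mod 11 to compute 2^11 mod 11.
By Fermat: 2^{10} ≡ 1 mod 11. So 2^{11} = 2^{10} · 2^{1} ≡ 2^{1} ≡ 2 mod 11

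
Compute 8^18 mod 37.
By repeated squaring mod 37: 8^{1}≡8, 8^{2}≡27, 8^{4}≡26, 8^{8}≡10, 8^{16}≡26. Then 8^{18} = 8^{16+2} ≡ 26 × 27 ≡ 36 mod 37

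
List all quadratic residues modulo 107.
QRs mod 107: {1, 3, 4, 9, 10, 11, 12, 13, 14, 16, 19, 23, 25, 27, 29, 30, 33, 34, 35, 36, 37, 39, 40, 41, 42, 44, 47, 48, 49, 52, 53, 56, 57, 61, 62, 64, 69, 75, 76, 79, 81, 83, 85, 86, 87, 89, 90, 92, 99, 100, 101, 102, 105}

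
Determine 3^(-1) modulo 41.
Since 41 is prime, by Fermat 3^(-1) ≡ 3^{39} ≡ 14 (mod 41). Verify: 3 × 14 = 42 ≡ 1 (mod 41)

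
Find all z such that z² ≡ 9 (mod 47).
The square roots of 9 mod 47 are 3 and 44. Verify: 3² = 9 ≡ 9 (mod 47)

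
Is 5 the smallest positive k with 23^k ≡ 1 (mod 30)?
Powers of 23 mod 30: 23^1≡23, 23^2≡19, 23^3≡17, 23^4≡1. Already 23^4≡1, so the order is 4 < 5. No, the actual order is 4.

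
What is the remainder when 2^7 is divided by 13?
By repeated squaring (mod 13): 2^{1}≡2, 2^{2}≡4, 2^{4}≡3. Then 2^{7} = 2^{4+2+1} ≡ 3 × 4 × 2 ≡ 11 (mod 13)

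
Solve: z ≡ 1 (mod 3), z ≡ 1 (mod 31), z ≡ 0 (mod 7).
M = 3 × 31 × 7 = 651. M₁ = 217, y₁ ≡ 1 (mod 3). M₂ = 21, y₂ ≡ 3 (mod 31). M₃ = 93, y₃ ≡ 4 (mod 7). z = 1×217×1 + 1×21×3 + 0×93×4 ≡ 280 (mod 651)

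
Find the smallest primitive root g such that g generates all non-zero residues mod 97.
g = 5. Powers: [5, 25, 28, 43, 21, 8, 40, 6, 30, ...] generates all 96 non-zero residues.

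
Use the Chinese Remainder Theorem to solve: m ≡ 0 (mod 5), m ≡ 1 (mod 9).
M = 5 × 9 = 45. M₁ = 9, y₁ ≡ 4 (mod 5). M₂ = 5, y₂ ≡ 2 (mod 9). m = 0×9×4 + 1×5×2 ≡ 10 (mod 45)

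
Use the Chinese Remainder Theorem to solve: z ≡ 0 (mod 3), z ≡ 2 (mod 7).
M = 3 × 7 = 21. M₁ = 7, y₁ ≡ 1 (mod 3). M₂ = 3, y₂ ≡ 5 (mod 7). z = 0×7×1 + 2×3×5 ≡ 9 (mod 21)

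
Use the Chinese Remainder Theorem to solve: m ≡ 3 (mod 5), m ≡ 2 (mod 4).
M = 5 × 4 = 20. M₁ = 4, y₁ ≡ 4 (mod 5). M₂ = 5, y₂ ≡ 1 (mod 4). m = 3×4×4 + 2×5×1 ≡ 18 (mod 20)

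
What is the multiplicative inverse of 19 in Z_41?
Since 41 is prime, by Fermat 19^(-1) ≡ 19^{39} ≡ 13 (mod 41). Verify: 19 × 13 = 247 ≡ 1 (mod 41)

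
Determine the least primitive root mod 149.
g = 2. For each prime q|148: 2^{74}≡148, 2^{4}≡16, none ≡ 1, so ord_149(2) = 148 and 2 is a primitive root.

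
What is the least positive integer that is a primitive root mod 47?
g = 5. Powers: [5, 25, 31, 14, 23, 21, 11, 8, 40, 12, ...] generates all 46 non-zero residues.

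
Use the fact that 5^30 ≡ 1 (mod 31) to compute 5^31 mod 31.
By Fermat: 5^{30} ≡ 1 (mod 31). So 5^{31} = 5^{30} · 5^{1} ≡ 5^{1} ≡ 5 (mod 31)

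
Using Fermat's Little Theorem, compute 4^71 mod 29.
By Fermat: 4^{28} ≡ 1 mod 29. 71 = 2×28 + 15. So 4^{71} ≡ 4^{15} ≡ 4 mod 29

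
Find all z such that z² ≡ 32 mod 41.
The square roots of 32 mod 41 are 14 and 27. Verify: 14² = 196 ≡ 32 mod 41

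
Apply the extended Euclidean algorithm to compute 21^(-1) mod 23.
Extended GCD: 21(11) + 23(-10) = 1. So 21^(-1) ≡ 11 mod 23. Verify: 21 × 11 = 231 ≡ 1 mod 23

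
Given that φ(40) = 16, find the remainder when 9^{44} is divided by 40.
By Euler: 9^{16} ≡ 1 mod 40 since gcd(9, 40) = 1. 44 = 2×16 + 12. So 9^{44} ≡ 9^{12} ≡ 1 mod 40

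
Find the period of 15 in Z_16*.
Powers of 15 mod 16: 15^1≡15, 15^2≡1. ord_16(15) = 2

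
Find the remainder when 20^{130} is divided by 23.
By Fermat: 20^{22} ≡ 1 mod 23. 130 = 5×22 + 20. So 20^{130} ≡ 20^{20} ≡ 18 mod 23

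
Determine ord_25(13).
Powers of 13 mod 25: 13^1≡13, 13^2≡19, 13^3≡22, 13^4≡11, 13^5≡18, 13^6≡9, 13^7≡17, 13^8≡21, 13^9≡23, 13^10≡24, 13^11≡12, 13^12≡6, 13^13≡3, 13^14≡14, 13^15≡7, 13^16≡16, 13^17≡8, 13^18≡4, 13^19≡2, 13^20≡1. ord_25(13) = 20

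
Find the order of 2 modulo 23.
Powers of 2 mod 23: 2^1≡2, 2^2≡4, 2^3≡8, 2^4≡16, 2^5≡9, 2^6≡18, 2^7≡13, 2^8≡3, 2^9≡6, 2^10≡12, 2^11≡1. ord_23(2) = 11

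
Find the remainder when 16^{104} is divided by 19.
By Fermat: 16^{18} ≡ 1 (mod 19). 104 = 5×18 + 14. So 16^{104} ≡ 16^{14} ≡ 4 (mod 19)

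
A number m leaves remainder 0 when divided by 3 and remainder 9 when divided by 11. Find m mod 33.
M = 3 × 11 = 33. M₁ = 11, y₁ ≡ 2 mod 3. M₂ = 3, y₂ ≡ 4 mod 11. m = 0×11×2 + 9×3×4 ≡ 9 mod 33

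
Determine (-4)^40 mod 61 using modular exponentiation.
By repeated squaring (mod 61): (-4)^{1}≡57, (-4)^{2}≡16, (-4)^{4}≡12, (-4)^{8}≡22, (-4)^{16}≡57, (-4)^{32}≡16. Then (-4)^{40} = (-4)^{32+8} ≡ 16 × 22 ≡ 47 (mod 61)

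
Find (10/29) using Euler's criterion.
(10/29) = 10^{14} mod 29 = -1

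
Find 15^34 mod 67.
By repeated squaring mod 67: 15^{1}≡15, 15^{2}≡24, 15^{4}≡40, 15^{8}≡59, 15^{16}≡64, 15^{32}≡9. Then 15^{34} = 15^{32+2} ≡ 9 × 24 ≡ 15 mod 67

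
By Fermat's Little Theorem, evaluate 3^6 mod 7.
By Fermat's Little Theorem, 3^{6} ≡ 1 (mod 7) since 7 is prime and gcd(3, 7) = 1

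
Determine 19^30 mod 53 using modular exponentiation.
By repeated squaring mod 53: 19^{1}≡19, 19^{2}≡43, 19^{4}≡47, 19^{8}≡36, 19^{16}≡24. Then 19^{30} = 19^{16+8+4+2} ≡ 24 × 36 × 47 × 43 ≡ 6 mod 53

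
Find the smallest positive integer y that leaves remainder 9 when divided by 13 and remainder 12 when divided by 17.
M = 13 × 17 = 221. M₁ = 17, y₁ ≡ 10 mod 13. M₂ = 13, y₂ ≡ 4 mod 17. y = 9×17×10 + 12×13×4 ≡ 165 mod 221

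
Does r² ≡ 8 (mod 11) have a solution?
By Euler's criterion: 8^{5} ≡ 10 (mod 11). Since this equals -1 (≡ 10), 8 is not a QR.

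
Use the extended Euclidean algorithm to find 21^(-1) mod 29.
Extended GCD: 21(-11) + 29(8) = 1. So 21^(-1) ≡ -11 ≡ 18 mod 29. Verify: 21 × 18 = 378 ≡ 1 mod 29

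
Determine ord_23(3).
Powers of 3 mod 23: 3^1≡3, 3^2≡9, 3^3≡4, 3^4≡12, 3^5≡13, 3^6≡16, 3^7≡2, 3^8≡6, 3^9≡18, 3^10≡8, 3^11≡1. Order = 11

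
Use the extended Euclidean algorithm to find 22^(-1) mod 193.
Extended GCD: 22(79) + 193(-9) = 1. So 22^(-1) ≡ 79 mod 193. Verify: 22 × 79 = 1738 ≡ 1 mod 193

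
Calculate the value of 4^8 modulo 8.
By repeated squaring (mod 8): 4^{1}≡4, 4^{2}≡0, 4^{4}≡0, 4^{8}≡0. So 4^{8} ≡ 0 (mod 8)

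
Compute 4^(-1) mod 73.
Since 73 is prime, by Fermat 4^(-1) ≡ 4^{71} ≡ 55 mod 73. Verify: 4 × 55 = 220 ≡ 1 mod 73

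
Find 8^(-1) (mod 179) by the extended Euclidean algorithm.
Extended GCD: 8(-67) + 179(3) = 1. So 8^(-1) ≡ -67 ≡ 112 (mod 179). Verify: 8 × 112 = 896 ≡ 1 (mod 179)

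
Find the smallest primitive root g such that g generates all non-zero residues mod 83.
g = 2. For each prime q|82: 2^{41}≡82, 2^{2}≡4, none ≡ 1, so ord_83(2) = 82 and 2 is a primitive root.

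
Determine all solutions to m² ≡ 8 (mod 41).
The square roots of 8 mod 41 are 34 and 7. Verify: 34² = 1156 ≡ 8 (mod 41)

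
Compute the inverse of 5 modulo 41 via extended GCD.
Extended GCD: 5(-8) + 41(1) = 1. So 5^(-1) ≡ -8 ≡ 33 mod 41. Verify: 5 × 33 = 165 ≡ 1 mod 41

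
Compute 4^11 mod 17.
By repeated squaring mod 17: 4^{1}≡4, 4^{2}≡16, 4^{4}≡1, 4^{8}≡1. Then 4^{11} = 4^{8+2+1} ≡ 1 × 16 × 4 ≡ 13 mod 17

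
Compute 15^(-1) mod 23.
Since 23 is prime, by Fermat 15^(-1) ≡ 15^{21} ≡ 20 mod 23. Verify: 15 × 20 = 300 ≡ 1 mod 23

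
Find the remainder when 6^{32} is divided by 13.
By Fermat: 6^{12} ≡ 1 (mod 13). 32 = 2×12 + 8. So 6^{32} ≡ 6^{8} ≡ 3 (mod 13)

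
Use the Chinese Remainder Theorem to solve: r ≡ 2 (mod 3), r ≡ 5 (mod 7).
M = 3 × 7 = 21. M₁ = 7, y₁ ≡ 1 (mod 3). M₂ = 3, y₂ ≡ 5 (mod 7). r = 2×7×1 + 5×3×5 ≡ 5 (mod 21)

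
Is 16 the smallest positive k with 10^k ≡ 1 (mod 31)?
Powers of 10 mod 31: 10^1≡10, 10^2≡7, 10^3≡8, 10^4≡18, 10^5≡25, 10^6≡2, 10^7≡20, 10^8≡14, 10^9≡16, 10^10≡5, 10^11≡19, 10^12≡4, 10^13≡9, 10^14≡28, 10^15≡1. Already 10^15≡1, so the order is 15 < 16. No, the actual order is 15.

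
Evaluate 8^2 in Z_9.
8^{2} = 64 ≡ 1 mod 9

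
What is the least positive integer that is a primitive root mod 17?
g = 3. For each prime q|16: 3^{8}≡16, none ≡ 1, so ord_17(3) = 16 and 3 is a primitive root.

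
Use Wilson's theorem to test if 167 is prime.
(166)! mod 167 = 166. Since 166 ≡ -1 (mod 167), 167 is prime.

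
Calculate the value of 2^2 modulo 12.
2^{2} = 4 ≡ 4 (mod 12)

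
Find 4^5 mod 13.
By repeated squaring mod 13: 4^{1}≡4, 4^{2}≡3, 4^{4}≡9. Then 4^{5} = 4^{4+1} ≡ 9 × 4 ≡ 10 mod 13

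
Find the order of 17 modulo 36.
Powers of 17 mod 36: 17^1≡17, 17^2≡1. So the order of 17 is 2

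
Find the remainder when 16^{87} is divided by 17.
By Fermat: 16^{16} ≡ 1 (mod 17). 87 = 5×16 + 7. So 16^{87} ≡ 16^{7} ≡ 16 (mod 17)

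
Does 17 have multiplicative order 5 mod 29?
Powers of 17 mod 29: 17^1≡17, 17^2≡28, 17^3≡12, 17^4≡1. Already 17^4≡1, so the order is 4 < 5. No, the actual order is 4.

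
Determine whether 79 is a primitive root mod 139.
79^{23} ≡ 1 (mod 139) and 23 < 138, so ord_139(79) = 23 ≠ 138 and 79 is not a primitive root.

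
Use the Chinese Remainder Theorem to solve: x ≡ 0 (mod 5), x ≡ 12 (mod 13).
M = 5 × 13 = 65. M₁ = 13, y₁ ≡ 2 (mod 5). M₂ = 5, y₂ ≡ 8 (mod 13). x = 0×13×2 + 12×5×8 ≡ 25 (mod 65)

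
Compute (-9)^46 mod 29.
Using Fermat: (-9)^{28} ≡ 1 mod 29. 46 ≡ 18 mod 28. So (-9)^{46} ≡ (-9)^{18} ≡ 7 mod 29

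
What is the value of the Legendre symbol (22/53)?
(22/53) = 22^{26} mod 53 = -1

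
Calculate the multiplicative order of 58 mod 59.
Powers of 58 mod 59: 58^1≡58, 58^2≡1. So the order of 58 is 2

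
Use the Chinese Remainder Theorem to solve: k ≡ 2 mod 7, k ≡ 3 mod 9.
M = 7 × 9 = 63. M₁ = 9, y₁ ≡ 4 mod 7. M₂ = 7, y₂ ≡ 4 mod 9. k = 2×9×4 + 3×7×4 ≡ 30 mod 63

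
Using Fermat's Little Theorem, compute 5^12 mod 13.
By Fermat's Little Theorem, 5^{12} ≡ 1 (mod 13) since 13 is prime and gcd(5, 13) = 1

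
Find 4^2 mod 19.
4^{2} = 16 ≡ 16 mod 19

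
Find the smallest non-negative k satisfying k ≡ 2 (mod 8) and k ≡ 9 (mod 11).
M = 8 × 11 = 88. M₁ = 11, y₁ ≡ 3 (mod 8). M₂ = 8, y₂ ≡ 7 (mod 11). k = 2×11×3 + 9×8×7 ≡ 42 (mod 88)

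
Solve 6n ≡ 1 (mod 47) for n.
Since 47 is prime, by Fermat 6^(-1) ≡ 6^{45} ≡ 8 (mod 47). Verify: 6 × 8 = 48 ≡ 1 (mod 47)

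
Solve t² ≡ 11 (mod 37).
The square roots of 11 mod 37 are 23 and 14. Verify: 23² = 529 ≡ 11 (mod 37)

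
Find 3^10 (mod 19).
By repeated squaring (mod 19): 3^{1}≡3, 3^{2}≡9, 3^{4}≡5, 3^{8}≡6. Then 3^{10} = 3^{8+2} ≡ 6 × 9 ≡ 16 (mod 19)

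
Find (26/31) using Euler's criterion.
(26/31) = 26^{15} mod 31 = -1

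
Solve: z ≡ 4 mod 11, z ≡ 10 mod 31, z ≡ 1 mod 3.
M = 11 × 31 × 3 = 1023. M₁ = 93, y₁ ≡ 9 mod 11. M₂ = 33, y₂ ≡ 16 mod 31. M₃ = 341, y₃ ≡ 2 mod 3. z = 4×93×9 + 10×33×16 + 1×341×2 ≡ 103 mod 1023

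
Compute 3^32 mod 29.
Using Fermat: 3^{28} ≡ 1 (mod 29). 32 ≡ 4 (mod 28). So 3^{32} ≡ 3^{4} ≡ 23 (mod 29)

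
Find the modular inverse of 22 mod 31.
Since 31 is prime, by Fermat 22^(-1) ≡ 22^{29} ≡ 24 mod 31. Verify: 22 × 24 = 528 ≡ 1 mod 31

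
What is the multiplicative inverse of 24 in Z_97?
Since 97 is prime, by Fermat 24^(-1) ≡ 24^{95} ≡ 93 mod 97. Verify: 24 × 93 = 2232 ≡ 1 mod 97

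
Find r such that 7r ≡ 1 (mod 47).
Since 47 is prime, by Fermat 7^(-1) ≡ 7^{45} ≡ 27 (mod 47). Verify: 7 × 27 = 189 ≡ 1 (mod 47)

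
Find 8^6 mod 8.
By repeated squaring mod 8: 8^{1}≡0, 8^{2}≡0, 8^{4}≡0. Then 8^{6} = 8^{4+2} ≡ 0 × 0 ≡ 0 mod 8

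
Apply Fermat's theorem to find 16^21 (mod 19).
By Fermat: 16^{18} ≡ 1 (mod 19). So 16^{21} = 16^{18} · 16^{3} ≡ 16^{3} ≡ 11 (mod 19)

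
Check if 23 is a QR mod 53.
By Euler's criterion: 23^{26} ≡ 52 (mod 53). Since this equals -1 (≡ 52), 23 is not a QR.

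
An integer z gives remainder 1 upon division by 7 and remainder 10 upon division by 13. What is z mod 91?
M = 7 × 13 = 91. M₁ = 13, y₁ ≡ 6 mod 7. M₂ = 7, y₂ ≡ 2 mod 13. z = 1×13×6 + 10×7×2 ≡ 36 mod 91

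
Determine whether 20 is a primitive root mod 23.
ord_23(20) divides 22. For each prime q|22: 20^{11}≡22, 20^{2}≡9, none ≡ 1. So 20 has order 22 and is a primitive root mod 23.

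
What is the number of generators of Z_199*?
A prime p has φ(p-1) primitive roots; here φ(198) = 60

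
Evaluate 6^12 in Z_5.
Using Fermat: 6^{4} ≡ 1 mod 5. 12 ≡ 0 mod 4. So 6^{12} ≡ 6^{0} ≡ 1 mod 5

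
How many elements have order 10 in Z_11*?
There are φ(11-1) = φ(10) = 4 primitive roots modulo 11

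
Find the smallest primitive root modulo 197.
g = 2. For each prime q|196: 2^{98}≡196, 2^{28}≡104, none ≡ 1, so ord_197(2) = 196 and 2 is a primitive root.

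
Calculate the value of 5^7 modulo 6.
By repeated squaring mod 6: 5^{1}≡5, 5^{2}≡1, 5^{4}≡1. Then 5^{7} = 5^{4+2+1} ≡ 1 × 1 × 5 ≡ 5 mod 6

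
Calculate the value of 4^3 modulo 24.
4^{3} = 64 ≡ 16 mod 24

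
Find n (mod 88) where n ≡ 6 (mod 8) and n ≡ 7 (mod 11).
M = 8 × 11 = 88. M₁ = 11, y₁ ≡ 3 (mod 8). M₂ = 8, y₂ ≡ 7 (mod 11). n = 6×11×3 + 7×8×7 ≡ 62 (mod 88)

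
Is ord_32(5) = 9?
Powers of 5 mod 32: 5^1≡5, 5^2≡25, 5^3≡29, 5^4≡17, 5^5≡21, 5^6≡9, 5^7≡13, 5^8≡1. Already 5^8≡1, so the order is 8 < 9. No, the actual order is 8.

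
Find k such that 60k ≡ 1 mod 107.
Since 107 is prime, by Fermat 60^(-1) ≡ 60^{105} ≡ 66 mod 107. Verify: 60 × 66 = 3960 ≡ 1 mod 107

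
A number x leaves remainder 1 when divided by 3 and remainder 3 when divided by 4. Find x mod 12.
M = 3 × 4 = 12. M₁ = 4, y₁ ≡ 1 mod 3. M₂ = 3, y₂ ≡ 3 mod 4. x = 1×4×1 + 3×3×3 ≡ 7 mod 12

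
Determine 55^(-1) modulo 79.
Since 79 is prime, by Fermat 55^(-1) ≡ 55^{77} ≡ 23 mod 79. Verify: 55 × 23 = 1265 ≡ 1 mod 79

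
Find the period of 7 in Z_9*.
Powers of 7 mod 9: 7^1≡7, 7^2≡4, 7^3≡1. Order = 3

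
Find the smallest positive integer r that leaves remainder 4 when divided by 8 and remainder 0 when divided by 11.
M = 8 × 11 = 88. M₁ = 11, y₁ ≡ 3 mod 8. M₂ = 8, y₂ ≡ 7 mod 11. r = 4×11×3 + 0×8×7 ≡ 44 mod 88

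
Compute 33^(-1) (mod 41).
Since 41 is prime, by Fermat 33^(-1) ≡ 33^{39} ≡ 5 (mod 41). Verify: 33 × 5 = 165 ≡ 1 (mod 41)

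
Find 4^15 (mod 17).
By repeated squaring (mod 17): 4^{1}≡4, 4^{2}≡16, 4^{4}≡1, 4^{8}≡1. Then 4^{15} = 4^{8+4+2+1} ≡ 1 × 1 × 16 × 4 ≡ 13 (mod 17)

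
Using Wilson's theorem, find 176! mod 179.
(178)! = (176)! × (177) × (178) ≡ -1 mod 179. So (176)! ≡ -1 × [(178)(177)]^(-1) ≡ 89 mod 179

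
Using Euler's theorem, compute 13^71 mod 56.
By Euler: 13^{24} ≡ 1 (mod 56) since gcd(13, 56) = 1. 71 = 2×24 + 23. So 13^{71} ≡ 13^{23} ≡ 13 (mod 56)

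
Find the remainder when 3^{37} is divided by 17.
By Fermat: 3^{16} ≡ 1 (mod 17). 37 = 2×16 + 5. So 3^{37} ≡ 3^{5} ≡ 5 (mod 17)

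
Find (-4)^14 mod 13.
Using Fermat: (-4)^{12} ≡ 1 mod 13. 14 ≡ 2 mod 12. So (-4)^{14} ≡ (-4)^{2} ≡ 3 mod 13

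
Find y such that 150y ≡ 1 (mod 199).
Since 199 is prime, by Fermat 150^(-1) ≡ 150^{197} ≡ 134 (mod 199). Verify: 150 × 134 = 20100 ≡ 1 (mod 199)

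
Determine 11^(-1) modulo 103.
Since 103 is prime, by Fermat 11^(-1) ≡ 11^{101} ≡ 75 mod 103. Verify: 11 × 75 = 825 ≡ 1 mod 103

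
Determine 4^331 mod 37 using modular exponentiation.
Using Fermat: 4^{36} ≡ 1 (mod 37). 331 ≡ 7 (mod 36). So 4^{331} ≡ 4^{7} ≡ 30 (mod 37)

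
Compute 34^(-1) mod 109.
Since 109 is prime, by Fermat 34^(-1) ≡ 34^{107} ≡ 93 mod 109. Verify: 34 × 93 = 3162 ≡ 1 mod 109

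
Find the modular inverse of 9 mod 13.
Since 13 is prime, by Fermat 9^(-1) ≡ 9^{11} ≡ 3 mod 13. Verify: 9 × 3 = 27 ≡ 1 mod 13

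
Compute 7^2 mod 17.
7^{2} = 49 ≡ 15 (mod 17)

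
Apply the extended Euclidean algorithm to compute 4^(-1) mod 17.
Extended GCD: 4(-4) + 17(1) = 1. So 4^(-1) ≡ -4 ≡ 13 (mod 17). Verify: 4 × 13 = 52 ≡ 1 (mod 17)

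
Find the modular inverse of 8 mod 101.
Since 101 is prime, by Fermat 8^(-1) ≡ 8^{99} ≡ 38 mod 101. Verify: 8 × 38 = 304 ≡ 1 mod 101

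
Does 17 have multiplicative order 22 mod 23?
Powers of 17 mod 23: 17^1≡17, 17^2≡13, 17^3≡14, 17^4≡8, 17^5≡21, 17^6≡12, 17^7≡20, 17^8≡18, 17^9≡7, 17^10≡4, 17^11≡22, 17^12≡6, 17^13≡10, 17^14≡9, 17^15≡15, 17^16≡2, 17^17≡11, 17^18≡3, 17^19≡5, 17^20≡16, 17^21≡19, 17^22≡1. First k with 17^k≡1 is k=22. Yes, ord_23(17) = 22.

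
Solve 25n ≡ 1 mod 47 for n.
Since 47 is prime, by Fermat 25^(-1) ≡ 25^{45} ≡ 32 mod 47. Verify: 25 × 32 = 800 ≡ 1 mod 47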